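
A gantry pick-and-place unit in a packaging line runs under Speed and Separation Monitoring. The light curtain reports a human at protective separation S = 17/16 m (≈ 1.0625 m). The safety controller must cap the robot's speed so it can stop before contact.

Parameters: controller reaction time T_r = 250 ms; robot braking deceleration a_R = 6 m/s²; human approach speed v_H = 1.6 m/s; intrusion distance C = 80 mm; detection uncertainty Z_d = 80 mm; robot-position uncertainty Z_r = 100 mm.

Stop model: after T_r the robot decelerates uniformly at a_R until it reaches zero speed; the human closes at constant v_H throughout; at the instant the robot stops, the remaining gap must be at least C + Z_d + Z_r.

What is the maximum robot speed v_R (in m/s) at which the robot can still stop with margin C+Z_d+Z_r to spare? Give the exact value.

v_R_max = 7/10 m/s = 0.7000 m/s

quadratic (1/12)·v² + (31/60)·v + (-161/400) = 0
  disc = (31/60)² − 4·(1/12)·(-161/400) = 361/900 ; √disc = 19/30
  v_R = (−(31/60) + 19/30) / (2·(1/12)) = 7/10 m/s
check:
T_s = v_R/a_R = (7/10)/6 = 0.1167 s
robot covers v_R·T_r = 0.7000·0.2500 = 0.1750 m before braking
robot under decel: 0.7000²/(2·6.0000) = 0.0408 m
human over T_r+T_s: 1.6000·(0.2500+0.1167) = 0.5867 m
margins: 0.0800+0.0800+0.1000 = 0.2600 m
sum ≈ 0.1750+0.0408+0.5867+0.2600 ≈ 1.0625 m = S ✓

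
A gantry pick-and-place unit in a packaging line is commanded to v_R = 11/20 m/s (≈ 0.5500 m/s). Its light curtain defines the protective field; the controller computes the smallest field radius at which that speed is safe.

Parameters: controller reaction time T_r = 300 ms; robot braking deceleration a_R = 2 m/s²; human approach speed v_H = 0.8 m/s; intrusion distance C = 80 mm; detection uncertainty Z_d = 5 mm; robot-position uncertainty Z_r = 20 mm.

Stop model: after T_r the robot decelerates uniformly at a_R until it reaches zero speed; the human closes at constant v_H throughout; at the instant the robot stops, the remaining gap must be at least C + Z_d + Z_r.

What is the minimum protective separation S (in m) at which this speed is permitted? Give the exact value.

S_min = 1289/1600 m = 0.8056 m

braking lasts T_s = (11/20)/2 = 0.2750 s
reaction-phase robot travel = 0.5500·0.3000 = 0.1650 m
robot under decel: 0.5500²/(2·2.0000) = 0.0756 m
human closes 0.8000·0.5750 = 0.4600 m
margins: 0.0800+0.0050+0.0200 = 0.1050 m
S_min ≈ 0.1650+0.0756+0.4600+0.1050  ⇒  S_min = 1289/1600 m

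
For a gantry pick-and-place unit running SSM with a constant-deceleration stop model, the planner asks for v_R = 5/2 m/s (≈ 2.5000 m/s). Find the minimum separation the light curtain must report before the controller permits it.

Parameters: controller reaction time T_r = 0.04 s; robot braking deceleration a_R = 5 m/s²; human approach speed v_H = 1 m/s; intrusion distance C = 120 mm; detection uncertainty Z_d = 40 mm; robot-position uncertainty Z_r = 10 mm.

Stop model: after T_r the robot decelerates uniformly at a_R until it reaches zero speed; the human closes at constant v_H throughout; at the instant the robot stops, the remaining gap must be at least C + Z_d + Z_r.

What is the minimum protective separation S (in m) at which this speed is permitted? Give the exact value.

braking lasts T_s = (5/2)/5 = 0.5000 s
robot covers v_R·T_r = 2.5000·0.0400 = 0.1000 m before braking
braking distance = 2.5000²/(2·5.0000) = 0.6250 m
human over T_r+T_s: 1.0000·(0.0400+0.5000) = 0.5400 m
residual clearance needed = 0.1200+0.0400+0.0100 = 0.1700 m
S_min ≈ 0.1000+0.6250+0.5400+0.1700  ⇒  S_min = 287/200 m

S_min = 287/200 m = 1.4350 m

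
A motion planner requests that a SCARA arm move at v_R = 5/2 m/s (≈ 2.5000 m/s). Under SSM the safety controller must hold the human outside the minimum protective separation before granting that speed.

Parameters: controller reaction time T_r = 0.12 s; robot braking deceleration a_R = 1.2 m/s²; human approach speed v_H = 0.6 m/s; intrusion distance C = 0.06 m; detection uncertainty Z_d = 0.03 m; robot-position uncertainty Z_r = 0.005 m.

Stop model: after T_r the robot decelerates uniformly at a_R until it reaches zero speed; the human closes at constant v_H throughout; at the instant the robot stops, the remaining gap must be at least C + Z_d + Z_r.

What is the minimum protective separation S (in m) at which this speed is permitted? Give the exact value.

S_min = 25927/6000 m = 4.3212 m

braking lasts T_s = (5/2)/(6/5) = 2.0833 s
robot in T_r: 2.5000·0.1200 = 0.3000 m
robot covers 2.5000·2.0833 − ½·1.2000·2.0833² = 2.6042 m while stopping
person approaches 0.6000·(0.1200+2.0833) = 1.3220 m
residual clearance needed = 0.0600+0.0300+0.0050 = 0.0950 m
S_min ≈ 0.3000+2.6042+1.3220+0.0950  ⇒  S_min = 25927/6000 m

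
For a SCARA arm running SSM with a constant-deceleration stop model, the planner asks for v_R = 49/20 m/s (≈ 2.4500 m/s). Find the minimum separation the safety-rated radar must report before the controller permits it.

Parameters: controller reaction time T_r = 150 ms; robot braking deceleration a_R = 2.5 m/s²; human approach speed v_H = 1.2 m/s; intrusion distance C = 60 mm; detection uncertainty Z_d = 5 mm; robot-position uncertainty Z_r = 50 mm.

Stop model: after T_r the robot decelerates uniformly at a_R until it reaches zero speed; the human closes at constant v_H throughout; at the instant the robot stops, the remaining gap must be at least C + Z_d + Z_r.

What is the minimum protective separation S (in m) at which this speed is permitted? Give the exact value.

stop time T_s = (49/20)/(5/2) = 0.9800 s
robot in T_r: 2.4500·0.1500 = 0.3675 m
robot covers 2.4500·0.9800 − ½·2.5000·0.9800² = 1.2005 m while stopping
human closes 1.2000·1.1300 = 1.3560 m
margins: 0.0600+0.0050+0.0500 = 0.1150 m
S_min ≈ 0.3675+1.2005+1.3560+0.1150  ⇒  S_min = 3039/1000 m

S_min = 3039/1000 m = 3.0390 m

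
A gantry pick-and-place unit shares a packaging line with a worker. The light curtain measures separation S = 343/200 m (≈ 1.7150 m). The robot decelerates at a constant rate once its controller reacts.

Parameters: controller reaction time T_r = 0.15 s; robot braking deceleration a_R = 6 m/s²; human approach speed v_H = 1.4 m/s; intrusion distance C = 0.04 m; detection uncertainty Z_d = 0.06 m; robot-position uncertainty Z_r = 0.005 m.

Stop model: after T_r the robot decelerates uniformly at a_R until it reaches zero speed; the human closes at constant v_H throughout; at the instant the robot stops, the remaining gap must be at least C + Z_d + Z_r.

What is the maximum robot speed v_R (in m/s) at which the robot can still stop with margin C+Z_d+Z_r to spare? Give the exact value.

collect terms ⇒ (1/12)·v_R² + (23/60)·v_R + (-7/5) = 0
  disc = (23/60)² − 4·(1/12)·(-7/5) = 2209/3600 ; √disc = 47/60
  v_R = (−(23/60) + 47/60) / (2·(1/12)) = 12/5 m/s
check:
T_s = v_R/a_R = (12/5)/6 = 0.4000 s
robot in T_r: 2.4000·0.1500 = 0.3600 m
robot covers 2.4000·0.4000 − ½·6.0000·0.4000² = 0.4800 m while stopping
human over T_r+T_s: 1.4000·(0.1500+0.4000) = 0.7700 m
margins: 0.0400+0.0600+0.0050 = 0.1050 m
sum ≈ 0.3600+0.4800+0.7700+0.1050 ≈ 1.7150 m = S ✓

v_R_max = 12/5 m/s = 2.4000 m/s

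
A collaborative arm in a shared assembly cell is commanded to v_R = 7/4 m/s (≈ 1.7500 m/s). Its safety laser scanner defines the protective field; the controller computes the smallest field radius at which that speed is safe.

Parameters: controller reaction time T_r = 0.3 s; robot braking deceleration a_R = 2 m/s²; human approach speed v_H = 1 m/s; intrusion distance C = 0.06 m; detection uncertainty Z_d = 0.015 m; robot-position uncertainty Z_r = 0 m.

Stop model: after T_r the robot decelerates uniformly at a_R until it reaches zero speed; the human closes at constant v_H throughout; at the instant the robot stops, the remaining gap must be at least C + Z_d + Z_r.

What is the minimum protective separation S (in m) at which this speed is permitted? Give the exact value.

stop time T_s = (7/4)/2 = 0.8750 s
robot in T_r: 1.7500·0.3000 = 0.5250 m
robot covers 1.7500·0.8750 − ½·2.0000·0.8750² = 0.7656 m while stopping
human closes 1.0000·1.1750 = 1.1750 m
residual clearance needed = 0.0600+0.0150+0.0000 = 0.0750 m
S_min ≈ 0.5250+0.7656+1.1750+0.0750  ⇒  S_min = 813/320 m

S_min = 813/320 m = 2.5406 m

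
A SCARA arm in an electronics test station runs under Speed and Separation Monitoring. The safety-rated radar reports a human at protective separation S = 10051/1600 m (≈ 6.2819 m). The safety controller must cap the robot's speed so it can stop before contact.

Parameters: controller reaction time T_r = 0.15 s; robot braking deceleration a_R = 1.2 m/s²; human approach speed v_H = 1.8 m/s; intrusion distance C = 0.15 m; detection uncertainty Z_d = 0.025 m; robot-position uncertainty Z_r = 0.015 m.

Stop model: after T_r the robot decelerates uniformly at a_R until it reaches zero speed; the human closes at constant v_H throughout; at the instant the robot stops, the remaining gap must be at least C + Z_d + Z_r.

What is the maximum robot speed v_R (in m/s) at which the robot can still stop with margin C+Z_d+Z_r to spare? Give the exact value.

at the boundary: (5/12)·v² + (33/20)·v + (-1863/320) = 0
  disc = (33/20)² − 4·(5/12)·(-1863/320) = 19881/1600 ; √disc = 141/40
  v_R = (−(33/20) + 141/40) / (2·(5/12)) = 9/4 m/s
check:
stop time T_s = (9/4)/(6/5) = 1.8750 s
robot in T_r: 2.2500·0.1500 = 0.3375 m
robot under decel: 2.2500²/(2·1.2000) = 2.1094 m
person approaches 1.8000·(0.1500+1.8750) = 3.6450 m
margins: 0.1500+0.0250+0.0150 = 0.1900 m
sum ≈ 0.3375+2.1094+3.6450+0.1900 ≈ 6.2819 m = S ✓

v_R_max = 9/4 m/s = 2.2500 m/s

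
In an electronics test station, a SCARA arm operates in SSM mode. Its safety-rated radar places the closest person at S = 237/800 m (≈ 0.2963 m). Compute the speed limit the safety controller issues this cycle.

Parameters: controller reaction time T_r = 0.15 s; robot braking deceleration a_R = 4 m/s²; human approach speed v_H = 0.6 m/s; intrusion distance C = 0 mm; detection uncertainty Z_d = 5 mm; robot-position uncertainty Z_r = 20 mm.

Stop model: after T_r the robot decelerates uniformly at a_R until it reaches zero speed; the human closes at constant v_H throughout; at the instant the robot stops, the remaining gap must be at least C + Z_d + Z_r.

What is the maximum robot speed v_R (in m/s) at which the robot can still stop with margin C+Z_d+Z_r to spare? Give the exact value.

at the boundary: (1/8)·v² + (3/10)·v + (-29/160) = 0
  disc = (3/10)² − 4·(1/8)·(-29/160) = 289/1600 ; √disc = 17/40
  v_R = (−(3/10) + 17/40) / (2·(1/8)) = 1/2 m/s
check:
T_s = v_R/a_R = (1/2)/4 = 0.1250 s
reaction-phase robot travel = 0.5000·0.1500 = 0.0750 m
braking distance = 0.5000²/(2·4.0000) = 0.0312 m
human over T_r+T_s: 0.6000·(0.1500+0.1250) = 0.1650 m
C+Z_d+Z_r = 0.0000+0.0050+0.0200 = 0.0250 m
sum ≈ 0.0750+0.0312+0.1650+0.0250 ≈ 0.2963 m = S ✓

v_R_max = 1/2 m/s = 0.5000 m/s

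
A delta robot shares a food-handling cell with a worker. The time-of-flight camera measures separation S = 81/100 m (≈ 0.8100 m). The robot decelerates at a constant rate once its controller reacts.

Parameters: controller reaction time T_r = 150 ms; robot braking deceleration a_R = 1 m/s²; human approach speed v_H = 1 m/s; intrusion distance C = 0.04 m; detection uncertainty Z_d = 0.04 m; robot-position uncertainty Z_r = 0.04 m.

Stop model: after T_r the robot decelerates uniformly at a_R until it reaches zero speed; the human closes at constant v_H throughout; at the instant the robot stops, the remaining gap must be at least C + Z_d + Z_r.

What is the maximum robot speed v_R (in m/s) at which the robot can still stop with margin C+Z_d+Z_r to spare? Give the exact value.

quadratic (1/2)·v² + (23/20)·v + (-27/50) = 0
  disc = (23/20)² − 4·(1/2)·(-27/50) = 961/400 ; √disc = 31/20
  v_R = (−(23/20) + 31/20) / (2·(1/2)) = 2/5 m/s
check:
braking lasts T_s = (2/5)/1 = 0.4000 s
reaction-phase robot travel = 0.4000·0.1500 = 0.0600 m
robot under decel: 0.4000²/(2·1.0000) = 0.0800 m
human over T_r+T_s: 1.0000·(0.1500+0.4000) = 0.5500 m
C+Z_d+Z_r = 0.0400+0.0400+0.0400 = 0.1200 m
sum ≈ 0.0600+0.0800+0.5500+0.1200 ≈ 0.8100 m = S ✓

v_R_max = 2/5 m/s = 0.4000 m/s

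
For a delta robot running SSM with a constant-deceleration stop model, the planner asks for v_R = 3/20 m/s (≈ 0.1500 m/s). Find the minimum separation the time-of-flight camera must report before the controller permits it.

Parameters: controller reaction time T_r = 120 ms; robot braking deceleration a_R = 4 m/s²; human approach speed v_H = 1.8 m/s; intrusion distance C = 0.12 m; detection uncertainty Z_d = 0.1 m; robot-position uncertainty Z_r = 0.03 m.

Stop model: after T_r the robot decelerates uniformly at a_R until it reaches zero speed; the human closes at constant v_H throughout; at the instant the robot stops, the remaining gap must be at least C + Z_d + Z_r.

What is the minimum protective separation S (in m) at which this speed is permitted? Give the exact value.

S_min = 8869/16000 m = 0.5543 m

T_s = v_R/a_R = (3/20)/4 = 0.0375 s
reaction-phase robot travel = 0.1500·0.1200 = 0.0180 m
braking distance = 0.1500²/(2·4.0000) = 0.0028 m
human closes 1.8000·0.1575 = 0.2835 m
C+Z_d+Z_r = 0.1200+0.1000+0.0300 = 0.2500 m
S_min ≈ 0.0180+0.0028+0.2835+0.2500  ⇒  S_min = 8869/16000 m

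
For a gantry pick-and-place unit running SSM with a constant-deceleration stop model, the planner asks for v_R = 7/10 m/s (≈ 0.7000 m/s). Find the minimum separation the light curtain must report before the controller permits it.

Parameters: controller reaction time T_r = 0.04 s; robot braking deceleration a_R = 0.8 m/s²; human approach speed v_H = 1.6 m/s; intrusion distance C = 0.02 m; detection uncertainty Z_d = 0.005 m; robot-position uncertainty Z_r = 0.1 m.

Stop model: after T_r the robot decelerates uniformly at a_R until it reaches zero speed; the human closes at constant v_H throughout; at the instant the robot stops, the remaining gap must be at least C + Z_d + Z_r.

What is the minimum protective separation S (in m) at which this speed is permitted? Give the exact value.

S_min = 7693/4000 m = 1.9232 m

T_s = v_R/a_R = (7/10)/(4/5) = 0.8750 s
reaction-phase robot travel = 0.7000·0.0400 = 0.0280 m
robot covers 0.7000·0.8750 − ½·0.8000·0.8750² = 0.3063 m while stopping
human closes 1.6000·0.9150 = 1.4640 m
residual clearance needed = 0.0200+0.0050+0.1000 = 0.1250 m
S_min ≈ 0.0280+0.3063+1.4640+0.1250  ⇒  S_min = 7693/4000 m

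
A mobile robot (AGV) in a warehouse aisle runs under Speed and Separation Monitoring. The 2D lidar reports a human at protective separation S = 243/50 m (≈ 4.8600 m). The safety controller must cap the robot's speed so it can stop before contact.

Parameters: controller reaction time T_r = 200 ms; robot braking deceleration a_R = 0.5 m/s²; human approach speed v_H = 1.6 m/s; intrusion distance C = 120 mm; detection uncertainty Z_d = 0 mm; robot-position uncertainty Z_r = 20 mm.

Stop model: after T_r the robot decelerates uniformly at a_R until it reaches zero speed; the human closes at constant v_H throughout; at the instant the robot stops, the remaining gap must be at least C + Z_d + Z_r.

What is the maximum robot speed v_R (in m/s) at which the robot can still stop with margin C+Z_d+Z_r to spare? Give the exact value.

v_R_max = 1 m/s = 1.0000 m/s

at the boundary: (1)·v² + (17/5)·v + (-22/5) = 0
  disc = (17/5)² − 4·(1)·(-22/5) = 729/25 ; √disc = 27/5
  v_R = (−(17/5) + 27/5) / (2·(1)) = 1 m/s
check:
stop time T_s = 1/(1/2) = 2.0000 s
robot in T_r: 1.0000·0.2000 = 0.2000 m
robot covers 1.0000·2.0000 − ½·0.5000·2.0000² = 1.0000 m while stopping
person approaches 1.6000·(0.2000+2.0000) = 3.5200 m
residual clearance needed = 0.1200+0.0000+0.0200 = 0.1400 m
sum ≈ 0.2000+1.0000+3.5200+0.1400 ≈ 4.8600 m = S ✓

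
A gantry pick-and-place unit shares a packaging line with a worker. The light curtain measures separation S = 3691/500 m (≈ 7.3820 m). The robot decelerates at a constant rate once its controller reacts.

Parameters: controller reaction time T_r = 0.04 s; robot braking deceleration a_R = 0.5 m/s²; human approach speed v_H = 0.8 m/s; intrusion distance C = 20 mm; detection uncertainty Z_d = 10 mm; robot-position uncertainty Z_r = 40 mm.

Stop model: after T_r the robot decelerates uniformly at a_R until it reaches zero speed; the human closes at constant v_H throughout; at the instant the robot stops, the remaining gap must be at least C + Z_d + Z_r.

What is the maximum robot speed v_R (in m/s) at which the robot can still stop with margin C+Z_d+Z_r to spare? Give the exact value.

v_R_max = 2 m/s = 2.0000 m/s

collect terms ⇒ (1)·v_R² + (41/25)·v_R + (-182/25) = 0
  disc = (41/25)² − 4·(1)·(-182/25) = 19881/625 ; √disc = 141/25
  v_R = (−(41/25) + 141/25) / (2·(1)) = 2 m/s
check:
stop time T_s = 2/(1/2) = 4.0000 s
reaction-phase robot travel = 2.0000·0.0400 = 0.0800 m
robot covers 2.0000·4.0000 − ½·0.5000·4.0000² = 4.0000 m while stopping
human over T_r+T_s: 0.8000·(0.0400+4.0000) = 3.2320 m
margins: 0.0200+0.0100+0.0400 = 0.0700 m
sum ≈ 0.0800+4.0000+3.2320+0.0700 ≈ 7.3820 m = S ✓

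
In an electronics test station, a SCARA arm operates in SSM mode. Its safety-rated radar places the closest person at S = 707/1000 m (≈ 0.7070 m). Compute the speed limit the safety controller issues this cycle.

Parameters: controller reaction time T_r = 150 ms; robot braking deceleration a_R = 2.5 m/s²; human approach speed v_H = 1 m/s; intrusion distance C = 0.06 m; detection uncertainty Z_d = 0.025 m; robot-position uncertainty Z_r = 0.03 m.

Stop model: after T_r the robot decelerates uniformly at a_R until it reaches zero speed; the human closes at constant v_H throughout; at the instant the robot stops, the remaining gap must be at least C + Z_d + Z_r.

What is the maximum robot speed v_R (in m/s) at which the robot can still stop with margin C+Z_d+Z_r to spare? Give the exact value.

v_R_max = 13/20 m/s = 0.6500 m/s

quadratic (1/5)·v² + (11/20)·v + (-221/500) = 0
  disc = (11/20)² − 4·(1/5)·(-221/500) = 6561/10000 ; √disc = 81/100
  v_R = (−(11/20) + 81/100) / (2·(1/5)) = 13/20 m/s
check:
braking lasts T_s = (13/20)/(5/2) = 0.2600 s
robot covers v_R·T_r = 0.6500·0.1500 = 0.0975 m before braking
robot covers 0.6500·0.2600 − ½·2.5000·0.2600² = 0.0845 m while stopping
human over T_r+T_s: 1.0000·(0.1500+0.2600) = 0.4100 m
C+Z_d+Z_r = 0.0600+0.0250+0.0300 = 0.1150 m
sum ≈ 0.0975+0.0845+0.4100+0.1150 ≈ 0.7070 m = S ✓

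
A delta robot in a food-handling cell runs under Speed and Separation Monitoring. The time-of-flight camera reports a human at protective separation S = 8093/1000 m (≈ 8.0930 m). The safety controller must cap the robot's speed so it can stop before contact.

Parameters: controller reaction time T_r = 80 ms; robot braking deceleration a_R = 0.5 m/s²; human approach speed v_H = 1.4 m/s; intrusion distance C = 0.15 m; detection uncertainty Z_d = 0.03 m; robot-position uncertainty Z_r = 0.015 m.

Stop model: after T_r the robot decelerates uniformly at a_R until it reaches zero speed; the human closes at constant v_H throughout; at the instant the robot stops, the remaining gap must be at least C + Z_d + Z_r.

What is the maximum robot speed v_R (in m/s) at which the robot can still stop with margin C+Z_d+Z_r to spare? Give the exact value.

v_R_max = 17/10 m/s = 1.7000 m/s

at the boundary: (1)·v² + (72/25)·v + (-3893/500) = 0
  disc = (72/25)² − 4·(1)·(-3893/500) = 24649/625 ; √disc = 157/25
  v_R = (−(72/25) + 157/25) / (2·(1)) = 17/10 m/s
check:
stop time T_s = (17/10)/(1/2) = 3.4000 s
robot in T_r: 1.7000·0.0800 = 0.1360 m
robot under decel: 1.7000²/(2·0.5000) = 2.8900 m
human closes 1.4000·3.4800 = 4.8720 m
C+Z_d+Z_r = 0.1500+0.0300+0.0150 = 0.1950 m
sum ≈ 0.1360+2.8900+4.8720+0.1950 ≈ 8.0930 m = S ✓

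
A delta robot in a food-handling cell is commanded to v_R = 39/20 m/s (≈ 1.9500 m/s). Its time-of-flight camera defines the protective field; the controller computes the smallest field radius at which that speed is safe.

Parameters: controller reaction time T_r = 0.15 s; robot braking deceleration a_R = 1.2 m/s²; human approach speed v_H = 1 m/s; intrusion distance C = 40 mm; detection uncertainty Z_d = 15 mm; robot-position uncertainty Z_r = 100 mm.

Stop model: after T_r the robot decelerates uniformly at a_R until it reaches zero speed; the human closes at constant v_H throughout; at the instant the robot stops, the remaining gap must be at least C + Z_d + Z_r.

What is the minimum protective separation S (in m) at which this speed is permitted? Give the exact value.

stop time T_s = (39/20)/(6/5) = 1.6250 s
robot covers v_R·T_r = 1.9500·0.1500 = 0.2925 m before braking
robot covers 1.9500·1.6250 − ½·1.2000·1.6250² = 1.5844 m while stopping
human over T_r+T_s: 1.0000·(0.1500+1.6250) = 1.7750 m
margins: 0.0400+0.0150+0.1000 = 0.1550 m
S_min ≈ 0.2925+1.5844+1.7750+0.1550  ⇒  S_min = 6091/1600 m

S_min = 6091/1600 m = 3.8069 m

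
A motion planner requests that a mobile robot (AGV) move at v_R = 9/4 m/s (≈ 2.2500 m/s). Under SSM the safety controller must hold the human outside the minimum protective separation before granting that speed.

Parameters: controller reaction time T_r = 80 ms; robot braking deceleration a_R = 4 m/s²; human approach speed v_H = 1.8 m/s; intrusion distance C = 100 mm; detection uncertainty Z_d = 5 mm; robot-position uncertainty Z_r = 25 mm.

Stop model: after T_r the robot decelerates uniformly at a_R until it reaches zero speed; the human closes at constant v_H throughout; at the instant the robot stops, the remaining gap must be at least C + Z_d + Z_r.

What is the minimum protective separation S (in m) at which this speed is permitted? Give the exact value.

S_min = 33589/16000 m = 2.0993 m

braking lasts T_s = (9/4)/4 = 0.5625 s
robot covers v_R·T_r = 2.2500·0.0800 = 0.1800 m before braking
robot under decel: 2.2500²/(2·4.0000) = 0.6328 m
human over T_r+T_s: 1.8000·(0.0800+0.5625) = 1.1565 m
margins: 0.1000+0.0050+0.0250 = 0.1300 m
S_min ≈ 0.1800+0.6328+1.1565+0.1300  ⇒  S_min = 33589/16000 m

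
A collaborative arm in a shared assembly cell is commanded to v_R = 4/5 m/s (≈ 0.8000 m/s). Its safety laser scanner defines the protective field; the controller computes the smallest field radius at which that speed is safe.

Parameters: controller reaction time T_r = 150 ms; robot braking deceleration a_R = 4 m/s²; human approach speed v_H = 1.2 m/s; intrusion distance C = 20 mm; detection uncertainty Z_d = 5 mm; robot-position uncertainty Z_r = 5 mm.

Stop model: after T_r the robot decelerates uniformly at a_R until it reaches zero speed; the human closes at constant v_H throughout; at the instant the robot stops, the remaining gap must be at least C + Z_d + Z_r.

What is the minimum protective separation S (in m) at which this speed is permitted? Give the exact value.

braking lasts T_s = (4/5)/4 = 0.2000 s
robot covers v_R·T_r = 0.8000·0.1500 = 0.1200 m before braking
robot under decel: 0.8000²/(2·4.0000) = 0.0800 m
human closes 1.2000·0.3500 = 0.4200 m
margins: 0.0200+0.0050+0.0050 = 0.0300 m
S_min ≈ 0.1200+0.0800+0.4200+0.0300  ⇒  S_min = 13/20 m

S_min = 13/20 m = 0.6500 m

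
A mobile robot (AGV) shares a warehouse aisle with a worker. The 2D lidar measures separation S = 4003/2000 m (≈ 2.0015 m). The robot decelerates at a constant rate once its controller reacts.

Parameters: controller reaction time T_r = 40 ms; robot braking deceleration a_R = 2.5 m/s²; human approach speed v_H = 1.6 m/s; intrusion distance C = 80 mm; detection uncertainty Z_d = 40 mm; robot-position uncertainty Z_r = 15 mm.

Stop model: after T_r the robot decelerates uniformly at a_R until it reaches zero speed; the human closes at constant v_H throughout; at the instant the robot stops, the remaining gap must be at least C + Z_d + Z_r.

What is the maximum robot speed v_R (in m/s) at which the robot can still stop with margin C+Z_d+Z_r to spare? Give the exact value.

v_R_max = 7/4 m/s = 1.7500 m/s

collect terms ⇒ (1/5)·v_R² + (17/25)·v_R + (-721/400) = 0
  disc = (17/25)² − 4·(1/5)·(-721/400) = 4761/2500 ; √disc = 69/50
  v_R = (−(17/25) + 69/50) / (2·(1/5)) = 7/4 m/s
check:
braking lasts T_s = (7/4)/(5/2) = 0.7000 s
robot in T_r: 1.7500·0.0400 = 0.0700 m
braking distance = 1.7500²/(2·2.5000) = 0.6125 m
person approaches 1.6000·(0.0400+0.7000) = 1.1840 m
C+Z_d+Z_r = 0.0800+0.0400+0.0150 = 0.1350 m
sum ≈ 0.0700+0.6125+1.1840+0.1350 ≈ 2.0015 m = S ✓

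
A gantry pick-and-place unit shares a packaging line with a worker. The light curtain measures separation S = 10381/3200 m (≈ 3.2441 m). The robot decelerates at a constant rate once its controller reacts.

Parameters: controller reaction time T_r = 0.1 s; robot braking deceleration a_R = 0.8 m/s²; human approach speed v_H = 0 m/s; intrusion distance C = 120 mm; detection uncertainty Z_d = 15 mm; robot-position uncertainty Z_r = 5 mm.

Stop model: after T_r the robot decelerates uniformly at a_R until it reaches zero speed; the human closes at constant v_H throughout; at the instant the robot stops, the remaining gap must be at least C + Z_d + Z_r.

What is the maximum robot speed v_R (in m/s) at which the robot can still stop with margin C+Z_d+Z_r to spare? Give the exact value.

v_R_max = 43/20 m/s = 2.1500 m/s

quadratic (5/8)·v² + (1/10)·v + (-9933/3200) = 0
  disc = (1/10)² − 4·(5/8)·(-9933/3200) = 49729/6400 ; √disc = 223/80
  v_R = (−(1/10) + 223/80) / (2·(5/8)) = 43/20 m/s
check:
T_s = v_R/a_R = (43/20)/(4/5) = 2.6875 s
robot covers v_R·T_r = 2.1500·0.1000 = 0.2150 m before braking
robot covers 2.1500·2.6875 − ½·0.8000·2.6875² = 2.8891 m while stopping
human over T_r+T_s: 0.0000·(0.1000+2.6875) = 0.0000 m
C+Z_d+Z_r = 0.1200+0.0150+0.0050 = 0.1400 m
sum ≈ 0.2150+2.8891+0.0000+0.1400 ≈ 3.2441 m = S ✓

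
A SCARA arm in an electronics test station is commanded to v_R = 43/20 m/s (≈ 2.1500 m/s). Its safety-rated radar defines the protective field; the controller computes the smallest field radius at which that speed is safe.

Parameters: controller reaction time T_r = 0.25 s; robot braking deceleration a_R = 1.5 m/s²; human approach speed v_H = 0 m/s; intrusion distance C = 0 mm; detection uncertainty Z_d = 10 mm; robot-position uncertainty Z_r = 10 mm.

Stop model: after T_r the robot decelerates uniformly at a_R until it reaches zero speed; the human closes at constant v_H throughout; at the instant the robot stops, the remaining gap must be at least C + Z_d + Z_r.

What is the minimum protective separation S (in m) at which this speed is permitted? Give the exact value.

T_s = v_R/a_R = (43/20)/(3/2) = 1.4333 s
robot in T_r: 2.1500·0.2500 = 0.5375 m
robot covers 2.1500·1.4333 − ½·1.5000·1.4333² = 1.5408 m while stopping
human closes 0.0000·1.6833 = 0.0000 m
margins: 0.0000+0.0100+0.0100 = 0.0200 m
S_min ≈ 0.5375+1.5408+0.0000+0.0200  ⇒  S_min = 1259/600 m

S_min = 1259/600 m = 2.0983 m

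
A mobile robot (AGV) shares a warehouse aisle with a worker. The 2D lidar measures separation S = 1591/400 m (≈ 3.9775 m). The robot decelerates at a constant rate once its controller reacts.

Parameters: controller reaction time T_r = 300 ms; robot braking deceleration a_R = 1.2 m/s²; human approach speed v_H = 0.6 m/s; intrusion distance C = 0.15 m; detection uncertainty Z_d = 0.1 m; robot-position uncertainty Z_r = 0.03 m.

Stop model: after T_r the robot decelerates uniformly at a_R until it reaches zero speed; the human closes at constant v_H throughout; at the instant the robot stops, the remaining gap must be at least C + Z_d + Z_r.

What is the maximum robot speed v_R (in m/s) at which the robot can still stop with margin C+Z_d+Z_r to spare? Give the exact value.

v_R_max = 21/10 m/s = 2.1000 m/s

at the boundary: (5/12)·v² + (4/5)·v + (-1407/400) = 0
  disc = (4/5)² − 4·(5/12)·(-1407/400) = 2601/400 ; √disc = 51/20
  v_R = (−(4/5) + 51/20) / (2·(5/12)) = 21/10 m/s
check:
stop time T_s = (21/10)/(6/5) = 1.7500 s
reaction-phase robot travel = 2.1000·0.3000 = 0.6300 m
braking distance = 2.1000²/(2·1.2000) = 1.8375 m
person approaches 0.6000·(0.3000+1.7500) = 1.2300 m
margins: 0.1500+0.1000+0.0300 = 0.2800 m
sum ≈ 0.6300+1.8375+1.2300+0.2800 ≈ 3.9775 m = S ✓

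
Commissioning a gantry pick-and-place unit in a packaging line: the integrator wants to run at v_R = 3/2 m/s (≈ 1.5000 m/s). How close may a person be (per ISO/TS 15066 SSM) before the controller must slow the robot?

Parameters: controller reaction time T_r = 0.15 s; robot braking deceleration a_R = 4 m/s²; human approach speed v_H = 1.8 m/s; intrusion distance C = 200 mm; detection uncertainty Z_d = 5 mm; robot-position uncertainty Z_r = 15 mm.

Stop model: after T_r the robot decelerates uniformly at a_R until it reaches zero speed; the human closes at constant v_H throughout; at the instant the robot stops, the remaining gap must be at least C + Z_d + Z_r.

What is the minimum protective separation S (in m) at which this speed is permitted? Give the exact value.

S_min = 1337/800 m = 1.6712 m

T_s = v_R/a_R = (3/2)/4 = 0.3750 s
robot in T_r: 1.5000·0.1500 = 0.2250 m
robot under decel: 1.5000²/(2·4.0000) = 0.2812 m
human closes 1.8000·0.5250 = 0.9450 m
residual clearance needed = 0.2000+0.0050+0.0150 = 0.2200 m
S_min ≈ 0.2250+0.2812+0.9450+0.2200  ⇒  S_min = 1337/800 m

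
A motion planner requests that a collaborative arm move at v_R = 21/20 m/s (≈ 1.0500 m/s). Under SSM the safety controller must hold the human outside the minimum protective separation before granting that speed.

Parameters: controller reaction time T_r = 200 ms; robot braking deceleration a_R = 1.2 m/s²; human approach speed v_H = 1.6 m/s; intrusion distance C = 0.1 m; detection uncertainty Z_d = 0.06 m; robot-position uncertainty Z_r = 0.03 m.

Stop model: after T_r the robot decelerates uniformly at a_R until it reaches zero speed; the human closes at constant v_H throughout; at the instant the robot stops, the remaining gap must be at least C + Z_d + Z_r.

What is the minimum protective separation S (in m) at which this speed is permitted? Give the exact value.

T_s = v_R/a_R = (21/20)/(6/5) = 0.8750 s
robot covers v_R·T_r = 1.0500·0.2000 = 0.2100 m before braking
robot covers 1.0500·0.8750 − ½·1.2000·0.8750² = 0.4594 m while stopping
person approaches 1.6000·(0.2000+0.8750) = 1.7200 m
C+Z_d+Z_r = 0.1000+0.0600+0.0300 = 0.1900 m
S_min ≈ 0.2100+0.4594+1.7200+0.1900  ⇒  S_min = 4127/1600 m

S_min = 4127/1600 m = 2.5794 m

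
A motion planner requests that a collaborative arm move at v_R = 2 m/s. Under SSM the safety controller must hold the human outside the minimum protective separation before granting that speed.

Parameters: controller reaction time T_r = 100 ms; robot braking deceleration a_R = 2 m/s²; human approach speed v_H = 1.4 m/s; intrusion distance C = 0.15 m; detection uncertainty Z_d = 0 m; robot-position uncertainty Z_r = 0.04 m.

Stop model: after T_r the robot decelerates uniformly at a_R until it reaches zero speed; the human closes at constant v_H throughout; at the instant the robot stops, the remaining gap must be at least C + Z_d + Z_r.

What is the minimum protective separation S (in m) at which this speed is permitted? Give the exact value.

T_s = v_R/a_R = 2/2 = 1.0000 s
robot in T_r: 2.0000·0.1000 = 0.2000 m
robot under decel: 2.0000²/(2·2.0000) = 1.0000 m
human closes 1.4000·1.1000 = 1.5400 m
margins: 0.1500+0.0000+0.0400 = 0.1900 m
S_min ≈ 0.2000+1.0000+1.5400+0.1900  ⇒  S_min = 293/100 m

S_min = 293/100 m = 2.9300 m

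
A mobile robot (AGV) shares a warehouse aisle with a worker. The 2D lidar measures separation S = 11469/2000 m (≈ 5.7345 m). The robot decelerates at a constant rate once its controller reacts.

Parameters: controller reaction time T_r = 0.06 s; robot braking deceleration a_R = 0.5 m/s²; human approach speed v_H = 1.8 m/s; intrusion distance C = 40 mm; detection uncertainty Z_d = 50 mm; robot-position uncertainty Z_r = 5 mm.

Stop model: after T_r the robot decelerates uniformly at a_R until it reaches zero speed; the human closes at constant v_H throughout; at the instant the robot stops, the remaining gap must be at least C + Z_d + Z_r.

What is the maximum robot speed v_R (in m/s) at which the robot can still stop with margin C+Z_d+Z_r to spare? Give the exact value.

v_R_max = 23/20 m/s = 1.1500 m/s

at the boundary: (1)·v² + (183/50)·v + (-11063/2000) = 0
  disc = (183/50)² − 4·(1)·(-11063/2000) = 22201/625 ; √disc = 149/25
  v_R = (−(183/50) + 149/25) / (2·(1)) = 23/20 m/s
check:
braking lasts T_s = (23/20)/(1/2) = 2.3000 s
robot covers v_R·T_r = 1.1500·0.0600 = 0.0690 m before braking
braking distance = 1.1500²/(2·0.5000) = 1.3225 m
human closes 1.8000·2.3600 = 4.2480 m
C+Z_d+Z_r = 0.0400+0.0500+0.0050 = 0.0950 m
sum ≈ 0.0690+1.3225+4.2480+0.0950 ≈ 5.7345 m = S ✓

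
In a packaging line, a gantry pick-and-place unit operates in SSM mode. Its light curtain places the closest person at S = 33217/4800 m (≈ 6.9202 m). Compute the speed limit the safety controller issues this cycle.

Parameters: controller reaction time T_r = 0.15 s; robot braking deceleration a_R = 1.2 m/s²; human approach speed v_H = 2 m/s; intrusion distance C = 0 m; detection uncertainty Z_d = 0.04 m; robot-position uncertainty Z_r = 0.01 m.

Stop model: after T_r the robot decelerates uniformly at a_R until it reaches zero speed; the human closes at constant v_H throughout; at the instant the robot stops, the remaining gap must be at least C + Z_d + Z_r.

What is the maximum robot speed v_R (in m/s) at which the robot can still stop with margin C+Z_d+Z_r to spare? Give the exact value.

collect terms ⇒ (5/12)·v_R² + (109/60)·v_R + (-31537/4800) = 0
  disc = (109/60)² − 4·(5/12)·(-31537/4800) = 22801/1600 ; √disc = 151/40
  v_R = (−(109/60) + 151/40) / (2·(5/12)) = 47/20 m/s
check:
braking lasts T_s = (47/20)/(6/5) = 1.9583 s
robot covers v_R·T_r = 2.3500·0.1500 = 0.3525 m before braking
robot covers 2.3500·1.9583 − ½·1.2000·1.9583² = 2.3010 m while stopping
human closes 2.0000·2.1083 = 4.2167 m
C+Z_d+Z_r = 0.0000+0.0400+0.0100 = 0.0500 m
sum ≈ 0.3525+2.3010+4.2167+0.0500 ≈ 6.9202 m = S ✓

v_R_max = 47/20 m/s = 2.3500 m/s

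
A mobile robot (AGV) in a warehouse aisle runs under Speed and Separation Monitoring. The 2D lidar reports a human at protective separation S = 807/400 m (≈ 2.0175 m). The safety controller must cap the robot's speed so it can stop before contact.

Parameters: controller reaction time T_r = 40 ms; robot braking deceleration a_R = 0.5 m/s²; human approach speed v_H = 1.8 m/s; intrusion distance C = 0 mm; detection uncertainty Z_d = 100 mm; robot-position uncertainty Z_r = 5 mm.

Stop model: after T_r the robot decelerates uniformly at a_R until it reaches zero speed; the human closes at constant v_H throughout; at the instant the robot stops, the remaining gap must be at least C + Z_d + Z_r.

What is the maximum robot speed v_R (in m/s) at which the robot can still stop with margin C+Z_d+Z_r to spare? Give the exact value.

v_R_max = 9/20 m/s = 0.4500 m/s

quadratic (1)·v² + (91/25)·v + (-3681/2000) = 0
  disc = (91/25)² − 4·(1)·(-3681/2000) = 51529/2500 ; √disc = 227/50
  v_R = (−(91/25) + 227/50) / (2·(1)) = 9/20 m/s
check:
T_s = v_R/a_R = (9/20)/(1/2) = 0.9000 s
robot covers v_R·T_r = 0.4500·0.0400 = 0.0180 m before braking
robot under decel: 0.4500²/(2·0.5000) = 0.2025 m
human closes 1.8000·0.9400 = 1.6920 m
C+Z_d+Z_r = 0.0000+0.1000+0.0050 = 0.1050 m
sum ≈ 0.0180+0.2025+1.6920+0.1050 ≈ 2.0175 m = S ✓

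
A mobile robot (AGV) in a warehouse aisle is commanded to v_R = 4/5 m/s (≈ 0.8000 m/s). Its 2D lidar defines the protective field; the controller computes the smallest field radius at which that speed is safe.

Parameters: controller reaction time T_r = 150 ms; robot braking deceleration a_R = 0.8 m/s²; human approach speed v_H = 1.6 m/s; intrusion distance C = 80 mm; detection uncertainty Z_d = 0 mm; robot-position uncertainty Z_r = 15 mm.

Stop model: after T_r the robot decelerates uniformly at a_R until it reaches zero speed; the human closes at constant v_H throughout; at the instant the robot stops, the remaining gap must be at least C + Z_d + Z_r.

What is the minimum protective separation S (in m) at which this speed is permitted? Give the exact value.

stop time T_s = (4/5)/(4/5) = 1.0000 s
reaction-phase robot travel = 0.8000·0.1500 = 0.1200 m
robot under decel: 0.8000²/(2·0.8000) = 0.4000 m
person approaches 1.6000·(0.1500+1.0000) = 1.8400 m
residual clearance needed = 0.0800+0.0000+0.0150 = 0.0950 m
S_min ≈ 0.1200+0.4000+1.8400+0.0950  ⇒  S_min = 491/200 m

S_min = 491/200 m = 2.4550 m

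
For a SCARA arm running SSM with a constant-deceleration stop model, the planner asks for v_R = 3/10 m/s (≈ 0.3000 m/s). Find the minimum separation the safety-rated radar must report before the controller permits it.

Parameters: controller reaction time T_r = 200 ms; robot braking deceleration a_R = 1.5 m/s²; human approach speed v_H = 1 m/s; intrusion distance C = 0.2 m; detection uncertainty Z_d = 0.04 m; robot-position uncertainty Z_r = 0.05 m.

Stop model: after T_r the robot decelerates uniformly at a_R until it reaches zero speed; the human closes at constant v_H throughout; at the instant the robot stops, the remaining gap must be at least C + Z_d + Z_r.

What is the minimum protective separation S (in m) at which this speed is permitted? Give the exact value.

S_min = 39/50 m = 0.7800 m

braking lasts T_s = (3/10)/(3/2) = 0.2000 s
robot in T_r: 0.3000·0.2000 = 0.0600 m
robot under decel: 0.3000²/(2·1.5000) = 0.0300 m
person approaches 1.0000·(0.2000+0.2000) = 0.4000 m
margins: 0.2000+0.0400+0.0500 = 0.2900 m
S_min ≈ 0.0600+0.0300+0.4000+0.2900  ⇒  S_min = 39/50 m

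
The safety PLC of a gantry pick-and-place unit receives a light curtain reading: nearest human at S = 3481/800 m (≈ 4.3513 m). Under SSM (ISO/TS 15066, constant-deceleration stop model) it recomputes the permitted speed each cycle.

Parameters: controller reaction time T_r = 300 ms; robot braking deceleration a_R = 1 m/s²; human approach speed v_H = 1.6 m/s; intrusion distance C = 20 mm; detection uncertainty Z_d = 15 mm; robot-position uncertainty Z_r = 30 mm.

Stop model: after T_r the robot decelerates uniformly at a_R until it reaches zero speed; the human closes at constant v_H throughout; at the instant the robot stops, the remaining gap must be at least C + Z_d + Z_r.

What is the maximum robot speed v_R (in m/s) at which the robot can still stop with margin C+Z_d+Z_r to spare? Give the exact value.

collect terms ⇒ (1/2)·v_R² + (19/10)·v_R + (-609/160) = 0
  disc = (19/10)² − 4·(1/2)·(-609/160) = 4489/400 ; √disc = 67/20
  v_R = (−(19/10) + 67/20) / (2·(1/2)) = 29/20 m/s
check:
stop time T_s = (29/20)/1 = 1.4500 s
reaction-phase robot travel = 1.4500·0.3000 = 0.4350 m
robot under decel: 1.4500²/(2·1.0000) = 1.0513 m
human closes 1.6000·1.7500 = 2.8000 m
margins: 0.0200+0.0150+0.0300 = 0.0650 m
sum ≈ 0.4350+1.0513+2.8000+0.0650 ≈ 4.3513 m = S ✓

v_R_max = 29/20 m/s = 1.4500 m/s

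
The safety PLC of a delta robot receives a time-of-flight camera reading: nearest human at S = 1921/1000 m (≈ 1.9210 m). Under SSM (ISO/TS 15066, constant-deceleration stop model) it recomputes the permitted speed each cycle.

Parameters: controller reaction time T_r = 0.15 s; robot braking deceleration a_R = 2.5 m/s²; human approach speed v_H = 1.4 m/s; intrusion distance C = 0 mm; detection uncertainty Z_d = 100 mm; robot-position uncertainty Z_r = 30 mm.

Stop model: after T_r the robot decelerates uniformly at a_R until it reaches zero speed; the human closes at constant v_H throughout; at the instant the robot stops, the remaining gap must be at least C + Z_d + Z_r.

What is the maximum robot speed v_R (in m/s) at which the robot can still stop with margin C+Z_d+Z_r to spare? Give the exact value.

at the boundary: (1/5)·v² + (71/100)·v + (-1581/1000) = 0
  disc = (71/100)² − 4·(1/5)·(-1581/1000) = 17689/10000 ; √disc = 133/100
  v_R = (−(71/100) + 133/100) / (2·(1/5)) = 31/20 m/s
check:
braking lasts T_s = (31/20)/(5/2) = 0.6200 s
robot in T_r: 1.5500·0.1500 = 0.2325 m
braking distance = 1.5500²/(2·2.5000) = 0.4805 m
human over T_r+T_s: 1.4000·(0.1500+0.6200) = 1.0780 m
residual clearance needed = 0.0000+0.1000+0.0300 = 0.1300 m
sum ≈ 0.2325+0.4805+1.0780+0.1300 ≈ 1.9210 m = S ✓

v_R_max = 31/20 m/s = 1.5500 m/s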